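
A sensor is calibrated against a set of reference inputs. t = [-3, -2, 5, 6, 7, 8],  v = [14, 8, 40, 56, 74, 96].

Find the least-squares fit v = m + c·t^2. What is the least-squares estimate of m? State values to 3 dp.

m = 1.972

Normal-equation sums: Σ1 = 6, Σt^2 = 187, Σt^2·t^2 = 8515.
For Xᵀv: Σv = 288, Σt^2·v = 12944.
Normal equations: [[6, 187]; [187, 8515]]·[m, c]ᵀ = [288, 12944]ᵀ.
Eliminating c: 8515·(row 1) − 187·(row 2) gives 16121·m = 8515·288 − 187·12944 = 31792, so m = 31792/16121.
Then c = (12944 − 187·(31792/16121))/8515 = 23808/16121.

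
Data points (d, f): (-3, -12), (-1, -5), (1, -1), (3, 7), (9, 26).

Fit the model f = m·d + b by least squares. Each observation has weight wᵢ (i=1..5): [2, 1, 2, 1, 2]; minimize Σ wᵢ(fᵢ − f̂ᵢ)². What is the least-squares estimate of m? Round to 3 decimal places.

Forming AᵀWA = [[192, 16]; [16, 8]] and AᵀWf = [564, 28]ᵀ gives AᵀWA·[m, b]ᵀ = AᵀWf.
Δ = 192·8 − 16² = 1280.
m = (564·8 − 16·28)/1280 = 127/40; b = (192·28 − 16·564)/1280 = -57/20.

m = 3.175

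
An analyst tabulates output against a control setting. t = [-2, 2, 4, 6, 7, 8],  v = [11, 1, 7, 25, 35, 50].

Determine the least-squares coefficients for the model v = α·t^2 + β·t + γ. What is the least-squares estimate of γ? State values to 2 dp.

The normal system AᵀA·[α, β, γ]ᵀ = Aᵀv is [[8081, 1135, 173]; [1135, 173, 25]; [173, 25, 6]]·[α, β, γ]ᵀ = [5975, 803, 129]ᵀ.
Solving the 3×3 system (Gaussian elimination) gives α = 2773/2532, β = -48431/17724, γ = 3863/2954.

γ = 1.31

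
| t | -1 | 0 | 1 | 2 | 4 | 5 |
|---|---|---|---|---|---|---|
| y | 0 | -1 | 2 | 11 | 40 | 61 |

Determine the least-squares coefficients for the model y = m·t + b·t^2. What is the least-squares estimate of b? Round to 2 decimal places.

b = 2.20

Setting ∂/∂m … = 0 gives: 47·m + 197·b = 489;  197·m + 899·b = 2211.
Δ = 47·899 − 197² = 3444.
m = (489·899 − 197·2211)/3444 = 337/287; b = (47·2211 − 197·489)/3444 = 632/287.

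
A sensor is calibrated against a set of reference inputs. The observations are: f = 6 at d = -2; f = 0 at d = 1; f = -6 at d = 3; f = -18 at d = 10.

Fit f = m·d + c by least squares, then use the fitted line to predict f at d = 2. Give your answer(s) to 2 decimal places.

Sums needed: Σd·d = 114, Σd = 12, Σ1 = 4.
Right-hand side: Σd·f = -210, Σf = -18.
So XᵀX·[m, c]ᵀ = Xᵀf: [[114, 12]; [12, 4]]·[m, c]ᵀ = [-210, -18]ᵀ.
det = 114·4 − 12² = 312.
m = ((-210)·4 − 12·(-18))/312 = -2; c = (114·(-18) − 12·(-210))/312 = 3/2.
At d = 2: f̂ = (-2)·(2) + (3/2)·(1) = -5/2.

f̂ = -2.50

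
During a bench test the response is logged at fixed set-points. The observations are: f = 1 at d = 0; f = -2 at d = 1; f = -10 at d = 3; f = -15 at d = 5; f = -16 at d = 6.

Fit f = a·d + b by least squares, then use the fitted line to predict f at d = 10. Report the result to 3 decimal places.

f̂ = -29.131

Compute the Gram sums: Σd·d = 71, Σd = 15, Σ1 = 5.
Moment sums: Σd·f = -203, Σf = -42.
AᵀA·[a, b]ᵀ = Aᵀf becomes [[71, 15]; [15, 5]]·[a, b]ᵀ = [-203, -42]ᵀ.
det = 71·5 − 15² = 130.
a = ((-203)·5 − 15·(-42))/130 = -77/26; b = (71·(-42) − 15·(-203))/130 = 63/130.
At d = 10: f̂ = (-77/26)·(10) + (63/130)·(1) = -3787/130.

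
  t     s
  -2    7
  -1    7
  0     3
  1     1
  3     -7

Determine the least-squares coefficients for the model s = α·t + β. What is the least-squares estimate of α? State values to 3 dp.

α = -2.919

The normal equations are: 15·α + 1·β = -41;  1·α + 5·β = 11.
det = 15·5 − 1² = 74.
α = ((-41)·5 − 1·11)/74 = -108/37; β = (15·11 − 1·(-41))/74 = 103/37.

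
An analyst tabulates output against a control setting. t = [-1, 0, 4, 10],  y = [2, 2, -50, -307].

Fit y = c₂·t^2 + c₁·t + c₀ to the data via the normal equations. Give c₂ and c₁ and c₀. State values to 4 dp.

c₂ = -2.9495, c₁ = -1.4847, c₀ = 2.8480

Normal-equation sums: Σt^2·t^2 = 10257, Σt^2·t = 1063, Σt^2 = 117, Σt·t = 117, Σt = 13, Σ1 = 4.
For Mᵀy: Σt^2·y = -31498, Σt·y = -3272, Σy = -353.
Row-reducing yields c₂ = -13199/4475, c₁ = -6644/4475, c₀ = 2549/895.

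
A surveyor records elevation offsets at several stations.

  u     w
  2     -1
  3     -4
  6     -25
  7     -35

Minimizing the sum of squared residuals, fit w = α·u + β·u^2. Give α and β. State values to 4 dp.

With design matrix X, XᵀX = [[98, 594]; [594, 3794]] and Xᵀw = [-409, -2655]ᵀ.
Determinant 98·3794 − 594² = 18976.
α = ((-409)·3794 − 594·(-2655))/18976 = 6331/4744; β = (98·(-2655) − 594·(-409))/18976 = -4311/4744.

α = 1.3345, β = -0.9087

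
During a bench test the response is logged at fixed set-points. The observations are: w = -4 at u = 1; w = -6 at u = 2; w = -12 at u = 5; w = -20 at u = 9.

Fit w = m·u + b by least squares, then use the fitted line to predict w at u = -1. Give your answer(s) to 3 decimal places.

Normal-equation sums: Σu·u = 111, Σu = 17, Σ1 = 4.
For Mᵀw: Σu·w = -256, Σw = -42.
So MᵀM·[m, b]ᵀ = Mᵀw: [[111, 17]; [17, 4]]·[m, b]ᵀ = [-256, -42]ᵀ.
Eliminating b: 4·(row 1) − 17·(row 2) gives 155·m = 4·(-256) − 17·(-42) = -310, so m = -2.
Then b = ((-42) − 17·(-2))/4 = -2.
At u = -1: ŵ = (-2)·(-1) + (-2)·(1) = 0.

ŵ = 0.000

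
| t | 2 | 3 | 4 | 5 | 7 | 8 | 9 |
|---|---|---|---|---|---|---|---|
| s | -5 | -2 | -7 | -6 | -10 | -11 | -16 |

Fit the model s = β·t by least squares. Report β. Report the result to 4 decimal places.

The normal system MᵀM·[β]ᵀ = Mᵀs is [[248]]·[β]ᵀ = [-376]ᵀ.
Hence β = -376 / 248 ≈ -1.51613.

β = -1.5161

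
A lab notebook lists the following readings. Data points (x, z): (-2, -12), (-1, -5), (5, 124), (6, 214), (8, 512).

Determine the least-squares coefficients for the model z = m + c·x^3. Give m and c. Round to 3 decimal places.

MᵀM·[m, c]ᵀ = Mᵀz reads: 5·m + 844·c = 833;  844·m + 324490·c = 323969.
Eliminating c: 324490·(row 1) − 844·(row 2) gives 910114·m = 324490·833 − 844·323969 = -3129666, so m = -1564833/455057.
Then c = (323969 − 844·(-1564833/455057))/324490 = 916793/910114.

m = -3.439, c = 1.007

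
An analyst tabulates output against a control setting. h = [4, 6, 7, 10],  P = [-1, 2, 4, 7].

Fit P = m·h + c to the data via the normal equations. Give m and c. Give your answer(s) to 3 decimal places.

m = 1.333, c = -6.000

Forming XᵀX = [[201, 27]; [27, 4]] and XᵀP = [106, 12]ᵀ gives XᵀX·[m, c]ᵀ = XᵀP.
Eliminating c: 4·(row 1) − 27·(row 2) gives 75·m = 4·106 − 27·12 = 100, so m = 4/3.
Then c = (12 − 27·(4/3))/4 = -6.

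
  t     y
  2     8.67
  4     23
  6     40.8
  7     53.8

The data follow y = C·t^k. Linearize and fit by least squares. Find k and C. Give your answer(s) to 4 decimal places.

Taking logs, ln y = k·ln t + ln C, so regress ln y on ln t.
Σln t = 5.8171, Σ(ln t)² = 9.3992, Σln y = 12.9893, Σln t·ln y = 20.2439.
Equations: 9.3992·k + 5.8171·ln C = 20.2439;  5.8171·k + 4·ln C = 12.9893.
Slope k = (n·Σln t·ln y − Σln t·Σln y)/(n·Σ(ln t)² − (Σln t)²) = (4·20.2439 − 5.8171·12.9893)/3.7582 = 1.44092; ln C = (Σln y − k·Σln t)/n = 1.15183, so C = exp(1.15183) = 3.16399.

k = 1.4409, C = 3.1640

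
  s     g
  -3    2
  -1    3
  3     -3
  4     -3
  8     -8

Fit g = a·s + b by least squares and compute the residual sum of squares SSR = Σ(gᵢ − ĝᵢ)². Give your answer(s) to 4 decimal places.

SSR = 5.1952

Entries of XᵀX: Σs·s = 99, Σs = 11, Σ1 = 5.
And Σs·g = -94, Σg = -9.
Normal equations: [[99, 11]; [11, 5]]·[a, b]ᵀ = [-94, -9]ᵀ.
det = 99·5 − 11² = 374.
a = ((-94)·5 − 11·(-9))/374 = -371/374; b = (99·(-9) − 11·(-94))/374 = 13/34.
Residuals: -254/187, 304/187, -76/187, 219/374, -167/374; SSR = 1943/374.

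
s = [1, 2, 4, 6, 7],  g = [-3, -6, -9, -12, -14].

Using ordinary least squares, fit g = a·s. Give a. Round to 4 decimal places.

With design matrix A, AᵀA = [[106]] and Aᵀg = [-221]ᵀ.
Hence a = -221 / 106 ≈ -2.08491.

a = -2.0849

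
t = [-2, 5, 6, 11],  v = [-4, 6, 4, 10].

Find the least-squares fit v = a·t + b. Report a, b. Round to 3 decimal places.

a = 1.070, b = -1.349

The normal equations are: 186·a + 20·b = 172;  20·a + 4·b = 16.
(Σt·t = 186, Σt = 20, Σ1 = 4, Σt·v = 172, Σv = 16.)
Eliminating b: 4·(row 1) − 20·(row 2) gives 344·a = 4·172 − 20·16 = 368, so a = 46/43.
Then b = (16 − 20·(46/43))/4 = -58/43.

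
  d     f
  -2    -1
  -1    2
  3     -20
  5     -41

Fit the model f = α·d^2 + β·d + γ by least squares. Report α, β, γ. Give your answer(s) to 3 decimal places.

Setting ∂/∂α … = 0 gives: 723·α + 143·β + 39·γ = -1207;  143·α + 39·β + 5·γ = -265;  39·α + 5·β + 4·γ = -60.
Inverting the 3×3 Gram matrix, [α, β, γ]ᵀ = [-2463/2342, -6499/2342, -1496/1171]ᵀ.

α = -1.052, β = -2.775, γ = -1.278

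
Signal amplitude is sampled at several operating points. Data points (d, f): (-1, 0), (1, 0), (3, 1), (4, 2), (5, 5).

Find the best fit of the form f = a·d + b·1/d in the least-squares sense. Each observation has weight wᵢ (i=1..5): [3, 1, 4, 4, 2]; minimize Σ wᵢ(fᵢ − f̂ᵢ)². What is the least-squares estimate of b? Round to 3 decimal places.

The normal equations are: 154·a + 14·b = 94;  14·a + (4297/900)·b = 16/3.
Eliminating b: (4297/900)·(row 1) − 14·(row 2) gives (242669/450)·a = (4297/900)·94 − 14·(16/3) = 168359/450, so a = 168359/242669.
Then b = ((16/3) − 14·(168359/242669))/(4297/900) = -31800/34667.

b = -0.917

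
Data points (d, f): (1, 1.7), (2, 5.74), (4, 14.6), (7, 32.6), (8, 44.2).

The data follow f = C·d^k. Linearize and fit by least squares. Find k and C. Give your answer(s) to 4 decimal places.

Taking logs, ln f = k·ln d + ln C, so regress ln f on ln d.
Σln d = 6.1048, Σ(ln d)² = 10.5129, Σln f = 12.2321, Σln d·ln f = 19.5865.
Equations: 10.5129·k + 6.1048·ln C = 19.5865;  6.1048·k + 5·ln C = 12.2321.
Slope k = (n·Σln d·ln f − Σln d·Σln f)/(n·Σ(ln d)² − (Σln d)²) = (5·19.5865 − 6.1048·12.2321)/15.2960 = 1.52052; ln C = (Σln f − k·Σln d)/n = 0.58994, so C = exp(0.58994) = 1.80388.

k = 1.5205, C = 1.8039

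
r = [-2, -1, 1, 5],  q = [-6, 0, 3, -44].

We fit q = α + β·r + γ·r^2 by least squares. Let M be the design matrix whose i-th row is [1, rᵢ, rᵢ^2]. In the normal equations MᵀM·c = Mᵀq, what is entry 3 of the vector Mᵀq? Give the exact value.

Entry 3 ↔ basis r^2, so (Mᵀq)_{3} = Σᵢ (r^2)·qᵢ = (4)·(-6) + (1)·(0) + (1)·(3) + (25)·(-44) = -1121.

-1121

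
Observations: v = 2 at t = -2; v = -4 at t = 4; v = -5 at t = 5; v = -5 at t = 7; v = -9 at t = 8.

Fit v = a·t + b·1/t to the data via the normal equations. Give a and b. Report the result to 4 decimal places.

a = -0.9580, b = -0.1266

From the data, Σt·t = 158, Σt·1/t = 5, Σ1/t·1/t = 30461/78400.
Right-hand side: Σt·v = -152, Σ1/t·v = -271/56.
Normal equations: [[158, 5]; [5, 30461/78400]]·[a, b]ᵀ = [-152, -271/56]ᵀ.
Δ = 158·(30461/78400) − 5² = 1426419/39200.
a = ((-152)·(30461/78400) − 5·(-271/56))/(1426419/39200) = -455512/475473; b = (158·(-271/56) − 5·(-152))/(1426419/39200) = -60200/475473.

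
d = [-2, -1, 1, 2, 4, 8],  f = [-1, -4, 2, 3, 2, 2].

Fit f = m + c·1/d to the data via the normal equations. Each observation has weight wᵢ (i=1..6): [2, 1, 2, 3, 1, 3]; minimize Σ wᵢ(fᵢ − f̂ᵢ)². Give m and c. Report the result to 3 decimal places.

Normal-equation sums: Σwᵢ·1 = 12, Σwᵢ·1/d = 17/8, Σwᵢ·1/d·1/d = 279/64.
Right-hand side: Σwᵢ·f = 15, Σwᵢ·1/d·f = 59/4.
Eliminating c: (279/64)·(row 1) − (17/8)·(row 2) gives (3059/64)·m = (279/64)·15 − (17/8)·(59/4) = 2179/64, so m = 2179/3059.
Then c = ((59/4) − (17/8)·(2179/3059))/(279/64) = 9288/3059.

m = 0.712, c = 3.036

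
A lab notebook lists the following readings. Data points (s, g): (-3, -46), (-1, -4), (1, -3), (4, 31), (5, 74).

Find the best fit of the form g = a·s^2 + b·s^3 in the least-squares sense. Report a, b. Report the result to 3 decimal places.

a = -2.100, b = 1.011

MᵀM·[a, b]ᵀ = Mᵀg reads: 964·a + 3906·b = 1925;  3906·a + 20452·b = 12477.
Eliminating b: 20452·(row 1) − 3906·(row 2) gives 4458892·a = 20452·1925 − 3906·12477 = -9365062, so a = -4682531/2229446.
Then b = (12477 − 3906·(-4682531/2229446))/20452 = 2254389/2229446.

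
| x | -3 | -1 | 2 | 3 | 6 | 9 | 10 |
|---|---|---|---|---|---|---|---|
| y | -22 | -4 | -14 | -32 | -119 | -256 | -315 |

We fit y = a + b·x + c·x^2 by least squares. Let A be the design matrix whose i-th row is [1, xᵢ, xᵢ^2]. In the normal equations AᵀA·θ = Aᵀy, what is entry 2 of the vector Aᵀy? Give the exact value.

Entry 2 ↔ basis x, so (Aᵀy)_{2} = Σᵢ (x)·yᵢ = (-3)·(-22) + (-1)·(-4) + (2)·(-14) + (3)·(-32) + (6)·(-119) + (9)·(-256) + (10)·(-315) = -6222.

-6222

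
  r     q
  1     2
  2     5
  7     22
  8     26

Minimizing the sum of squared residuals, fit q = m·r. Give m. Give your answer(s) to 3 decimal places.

The normal equations are: 118·m = 374.
m = 374/118 = 3.16949.

m = 3.169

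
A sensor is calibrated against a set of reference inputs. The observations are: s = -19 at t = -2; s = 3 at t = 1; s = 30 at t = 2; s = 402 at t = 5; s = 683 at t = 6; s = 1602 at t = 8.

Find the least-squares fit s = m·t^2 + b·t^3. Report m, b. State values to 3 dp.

m = 1.056, b = 2.996

The normal equations are: 6050·m + 43670·b = 137213;  43670·m + 324554·b = 1018397.
Eliminating b: 324554·(row 1) − 43670·(row 2) gives 56482800·m = 324554·137213 − 43670·1018397 = 59631012, so m = 4969251/4706900.
Then b = (1018397 − 43670·(4969251/4706900))/324554 = 256379/85580.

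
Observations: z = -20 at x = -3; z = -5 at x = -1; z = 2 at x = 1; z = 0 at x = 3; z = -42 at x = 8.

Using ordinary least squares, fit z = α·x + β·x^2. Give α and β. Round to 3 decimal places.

Setting ∂/∂α … = 0 gives: 84·α + 512·β = -269;  512·α + 4260·β = -2871.
(Σx·x = 84, Σx·x^2 = 512, Σx^2·x^2 = 4260, Σx·z = -269, Σx^2·z = -2871.)
Eliminating β: 4260·(row 1) − 512·(row 2) gives 95696·α = 4260·(-269) − 512·(-2871) = 324012, so α = 81003/23924.
Then β = ((-2871) − 512·(81003/23924))/4260 = -25859/23924.

α = 3.386, β = -1.081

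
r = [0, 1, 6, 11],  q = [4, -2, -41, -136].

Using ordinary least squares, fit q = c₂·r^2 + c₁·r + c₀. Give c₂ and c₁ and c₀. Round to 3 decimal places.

c₂ = -1.043, c₁ = -1.089, c₀ = 2.332

Normal-equation sums: Σr^2·r^2 = 15938, Σr^2·r = 1548, Σr^2 = 158, Σr·r = 158, Σr = 18, Σ1 = 4.
Moment sums: Σr^2·q = -17934, Σr·q = -1744, Σq = -175.
Normal equations: [[15938, 1548, 158]; [1548, 158, 18]; [158, 18, 4]]·[c₂, c₁, c₀]ᵀ = [-17934, -1744, -175]ᵀ.
Inverting the 3×3 Gram matrix, [c₂, c₁, c₀]ᵀ = [-9613/9220, -10037/9220, 4301/1844]ᵀ.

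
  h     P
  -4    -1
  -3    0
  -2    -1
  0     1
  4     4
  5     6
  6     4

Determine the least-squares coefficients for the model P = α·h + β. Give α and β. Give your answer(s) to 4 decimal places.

Compute the Gram sums: Σh·h = 106, Σh = 6, Σ1 = 7.
And Σh·P = 76, ΣP = 13.
Eliminating β: 7·(row 1) − 6·(row 2) gives 706·α = 7·76 − 6·13 = 454, so α = 227/353.
Then β = (13 − 6·(227/353))/7 = 461/353.

α = 0.6431, β = 1.3059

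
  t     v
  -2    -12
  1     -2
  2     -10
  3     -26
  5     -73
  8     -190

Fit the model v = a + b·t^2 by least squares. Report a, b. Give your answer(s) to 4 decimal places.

Normal-equation sums: Σ1 = 6, Σt^2 = 107, Σt^2·t^2 = 4835.
Right-hand side: Σv = -313, Σt^2·v = -14309.
Eliminating b: 4835·(row 1) − 107·(row 2) gives 17561·a = 4835·(-313) − 107·(-14309) = 17708, so a = 17708/17561.
Then b = ((-14309) − 107·(17708/17561))/4835 = -52363/17561.

a = 1.0084, b = -2.9818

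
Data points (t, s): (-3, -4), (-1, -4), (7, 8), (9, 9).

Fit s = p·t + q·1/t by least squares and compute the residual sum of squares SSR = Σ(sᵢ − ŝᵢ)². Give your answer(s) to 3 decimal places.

SSR = 0.430

With design matrix X, XᵀX = [[140, 4]; [4, 4540/3969]] and Xᵀs = [153, 157/21]ᵀ.
Determinant 140·(4540/3969) − 4² = 81728/567.
p = (153·(4540/3969) − 4·(157/21))/(81728/567) = 71991/71512; q = (140·(157/21) − 4·153)/(81728/567) = 30807/10216.
Residuals: 226/8939, 199/8939, 667/1277, -3534/8939; SSR = 3846/8939.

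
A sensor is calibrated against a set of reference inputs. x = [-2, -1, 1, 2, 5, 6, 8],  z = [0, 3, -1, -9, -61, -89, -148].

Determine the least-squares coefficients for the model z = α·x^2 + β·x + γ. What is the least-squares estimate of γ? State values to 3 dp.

γ = 3.136

Sums needed: Σx^2·x^2 = 6051, Σx^2·x = 853, Σx^2 = 135, Σx·x = 135, Σx = 19, Σ1 = 7.
Moment sums: Σx^2·z = -14235, Σx·z = -2045, Σz = -305.
Solving the 3×3 system (Gaussian elimination) gives α = -183120/89009, β = -230565/89009, γ = 279170/89009.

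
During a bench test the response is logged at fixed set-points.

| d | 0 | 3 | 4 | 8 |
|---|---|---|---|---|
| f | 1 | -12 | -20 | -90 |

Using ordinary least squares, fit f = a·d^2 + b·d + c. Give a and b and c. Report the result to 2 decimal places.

XᵀX·[a, b, c]ᵀ = Xᵀf reads: 4433·a + 603·b + 89·c = -6188;  603·a + 89·b + 15·c = -836;  89·a + 15·b + 4·c = -121.
Inverting the 3×3 Gram matrix, [a, b, c]ᵀ = [-11565/7832, 3667/7832, 1663/1958]ᵀ.

a = -1.48, b = 0.47, c = 0.85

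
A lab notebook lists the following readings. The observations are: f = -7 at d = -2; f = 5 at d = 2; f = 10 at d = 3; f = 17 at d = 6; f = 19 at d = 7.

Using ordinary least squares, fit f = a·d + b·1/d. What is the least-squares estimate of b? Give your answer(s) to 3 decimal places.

b = 1.724

Sums needed: Σd·d = 102, Σd·1/d = 5, Σ1/d·1/d = 1163/1764.
Moment sums: Σd·f = 289, Σ1/d·f = 625/42.
Eliminating b: (1163/1764)·(row 1) − 5·(row 2) gives (12421/294)·a = (1163/1764)·289 − 5·(625/42) = 204857/1764, so a = 204857/74526.
Then b = ((625/42) − 5·(204857/74526))/(1163/1764) = 21420/12421.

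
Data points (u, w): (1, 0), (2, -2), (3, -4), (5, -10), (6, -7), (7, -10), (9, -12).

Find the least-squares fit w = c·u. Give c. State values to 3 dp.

Setting ∂/∂c … = 0 gives: 205·c = -286.
(Σu·u = 205, Σu·w = -286.)
c = (-286)/205 = -1.39512.

c = -1.395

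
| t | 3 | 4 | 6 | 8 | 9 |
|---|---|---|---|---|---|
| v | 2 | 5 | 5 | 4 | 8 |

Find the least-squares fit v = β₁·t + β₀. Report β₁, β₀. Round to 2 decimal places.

β₁ = 0.62, β₀ = 1.11

Sums needed: Σt·t = 206, Σt = 30, Σ1 = 5.
For Xᵀv: Σt·v = 160, Σv = 24.
Eliminating β₀: 5·(row 1) − 30·(row 2) gives 130·β₁ = 5·160 − 30·24 = 80, so β₁ = 8/13.
Then β₀ = (24 − 30·(8/13))/5 = 72/65.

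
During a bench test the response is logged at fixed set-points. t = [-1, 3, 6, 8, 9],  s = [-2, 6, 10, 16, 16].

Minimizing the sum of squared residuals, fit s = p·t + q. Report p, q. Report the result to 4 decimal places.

Sums needed: Σt·t = 191, Σt = 25, Σ1 = 5.
Right-hand side: Σt·s = 352, Σs = 46.
Eliminating q: 5·(row 1) − 25·(row 2) gives 330·p = 5·352 − 25·46 = 610, so p = 61/33.
Then q = (46 − 25·(61/33))/5 = -7/165.

p = 1.8485, q = -0.0424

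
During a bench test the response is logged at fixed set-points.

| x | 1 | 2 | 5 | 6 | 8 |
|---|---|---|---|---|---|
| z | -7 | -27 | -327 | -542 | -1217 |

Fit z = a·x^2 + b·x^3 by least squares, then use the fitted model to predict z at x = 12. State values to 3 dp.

ẑ = -3879.963

From the data, Σx^2·x^2 = 6034, Σx^2·x^3 = 43702, Σx^3·x^3 = 324490.
Moment sums: Σx^2·z = -105690, Σx^3·z = -781274.
Normal equations: [[6034, 43702]; [43702, 324490]]·[a, b]ᵀ = [-105690, -781274]ᵀ.
Eliminating b: 324490·(row 1) − 43702·(row 2) gives 48107856·a = 324490·(-105690) − 43702·(-781274) = -152111752, so a = -19013969/6013482.
Then b = ((-781274) − 43702·(-19013969/6013482))/324490 = -11917867/6013482.
At x = 12: ẑ = (-19013969/6013482)·(144) + (-11917867/6013482)·(1728) = -3888680952/1002247.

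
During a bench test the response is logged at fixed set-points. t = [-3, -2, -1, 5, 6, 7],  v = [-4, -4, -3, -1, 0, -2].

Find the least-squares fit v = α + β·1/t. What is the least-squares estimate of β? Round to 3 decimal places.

Compute the Gram sums: Σ1 = 6, Σ1/t = -139/105, Σ1/t·1/t = 31957/22050.
Moment sums: Σv = -14, Σ1/t·v = 614/105.
Δ = 6·(31957/22050) − (-139/105)² = 3062/441.
α = ((-14)·(31957/22050) − (-139/105)·(614/105))/(3062/441) = -138353/76550; β = (6·(614/105) − (-139/105)·(-14))/(3062/441) = 18249/7655.

β = 2.384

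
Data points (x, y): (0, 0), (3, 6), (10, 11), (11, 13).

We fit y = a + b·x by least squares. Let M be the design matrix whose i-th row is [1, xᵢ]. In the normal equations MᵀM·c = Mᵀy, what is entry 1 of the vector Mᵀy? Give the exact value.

30

Entry 1 ↔ basis 1, so (Mᵀy)_{1} = Σᵢ yᵢ = (1)·(0) + (1)·(6) + (1)·(11) + (1)·(13) = 30.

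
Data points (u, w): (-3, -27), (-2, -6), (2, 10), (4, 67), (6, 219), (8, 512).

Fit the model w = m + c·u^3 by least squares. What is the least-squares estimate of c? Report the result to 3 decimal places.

c = 0.998

From the data, Σ1 = 6, Σu^3 = 765, Σu^3·u^3 = 313753.
Right-hand side: Σw = 775, Σu^3·w = 314593.
MᵀM·[m, c]ᵀ = Mᵀw becomes [[6, 765]; [765, 313753]]·[m, c]ᵀ = [775, 314593]ᵀ.
Eliminating c: 313753·(row 1) − 765·(row 2) gives 1297293·m = 313753·775 − 765·314593 = 2494930, so m = 2494930/1297293.
Then c = (314593 − 765·(2494930/1297293))/313753 = 431561/432431.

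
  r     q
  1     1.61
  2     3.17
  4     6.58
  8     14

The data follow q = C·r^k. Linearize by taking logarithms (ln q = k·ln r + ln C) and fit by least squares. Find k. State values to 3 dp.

k = 1.041

Let Y = ln q. Fitting Y = k·ln r + ln C by least squares:
Σln r = 4.1589, Σ(ln r)² = 6.7263, Σln q = 6.1531, Σln r·ln q = 8.8993.
Equations: 6.7263·k + 4.1589·ln C = 8.8993;  4.1589·k + 4·ln C = 6.1531.
Δ = 6.7263·4 − (4.1589)² = 9.6091; k = (8.8993·4 − 4.1589·6.1531)/9.6091 = 1.04145, ln C = (6.7263·6.1531 − 4.1589·8.8993)/9.6091 = 0.45545.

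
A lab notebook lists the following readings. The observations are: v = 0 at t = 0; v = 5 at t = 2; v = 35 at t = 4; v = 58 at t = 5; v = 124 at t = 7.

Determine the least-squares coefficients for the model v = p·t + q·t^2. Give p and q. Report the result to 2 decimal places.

p = -3.45, q = 3.02

The normal equations are: 94·p + 540·q = 1308;  540·p + 3298·q = 8106.
(Σt·t = 94, Σt·t^2 = 540, Σt^2·t^2 = 3298, Σt·v = 1308, Σt^2·v = 8106.)
Δ = 94·3298 − 540² = 18412.
p = (1308·3298 − 540·8106)/18412 = -15864/4603; q = (94·8106 − 540·1308)/18412 = 13911/4603.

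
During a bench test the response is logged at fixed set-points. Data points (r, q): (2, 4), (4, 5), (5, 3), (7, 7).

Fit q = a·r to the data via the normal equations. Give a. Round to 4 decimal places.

With design matrix A, AᵀA = [[94]] and Aᵀq = [92]ᵀ.
a = 92/94 = 0.978723.

a = 0.9787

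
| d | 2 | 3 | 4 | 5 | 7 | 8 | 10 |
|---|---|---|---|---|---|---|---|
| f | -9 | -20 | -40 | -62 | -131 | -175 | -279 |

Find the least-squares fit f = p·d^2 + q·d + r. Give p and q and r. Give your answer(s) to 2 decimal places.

Sums needed: Σd^2·d^2 = 17475, Σd^2·d = 2079, Σd^2 = 267, Σd·d = 267, Σd = 39, Σ1 = 7.
Moment sums: Σd^2·f = -47925, Σd·f = -5655, Σf = -716.
AᵀA·[p, q, r]ᵀ = Aᵀf becomes [[17475, 2079, 267]; [2079, 267, 39]; [267, 39, 7]]·[p, q, r]ᵀ = [-47925, -5655, -716]ᵀ.
Solving the 3×3 system (Gaussian elimination) gives p = -3851/1232, q = 4531/1232, r = -1093/308.

p = -3.13, q = 3.68, r = -3.55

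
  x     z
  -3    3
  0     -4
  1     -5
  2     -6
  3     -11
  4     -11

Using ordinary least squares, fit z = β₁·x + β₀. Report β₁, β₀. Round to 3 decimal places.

The normal system AᵀA·[β₁, β₀]ᵀ = Aᵀz is [[39, 7]; [7, 6]]·[β₁, β₀]ᵀ = [-103, -34]ᵀ.
Determinant 39·6 − 7² = 185.
β₁ = ((-103)·6 − 7·(-34))/185 = -76/37; β₀ = (39·(-34) − 7·(-103))/185 = -121/37.

β₁ = -2.054, β₀ = -3.270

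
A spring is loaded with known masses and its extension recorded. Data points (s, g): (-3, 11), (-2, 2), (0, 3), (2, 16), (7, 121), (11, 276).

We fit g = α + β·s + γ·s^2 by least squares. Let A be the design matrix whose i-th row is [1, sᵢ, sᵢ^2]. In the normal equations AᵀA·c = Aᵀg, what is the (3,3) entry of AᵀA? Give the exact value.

17155

Row 3 ↔ basis s^2, column 3 ↔ basis s^2, so (AᵀA)_{3,3} = Σᵢ (s^2)·(s^2) = (9)·(9) + (4)·(4) + (0)·(0) + (4)·(4) + (49)·(49) + (121)·(121) = 17155.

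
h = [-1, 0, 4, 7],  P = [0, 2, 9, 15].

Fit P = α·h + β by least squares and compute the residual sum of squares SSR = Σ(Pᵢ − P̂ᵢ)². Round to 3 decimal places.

SSR = 0.122

The normal system AᵀA·[α, β]ᵀ = AᵀP is [[66, 10]; [10, 4]]·[α, β]ᵀ = [141, 26]ᵀ.
Determinant 66·4 − 10² = 164.
α = (141·4 − 10·26)/164 = 76/41; β = (66·26 − 10·141)/164 = 153/82.
Residuals: -1/82, 11/82, -23/82, 13/82; SSR = 5/41.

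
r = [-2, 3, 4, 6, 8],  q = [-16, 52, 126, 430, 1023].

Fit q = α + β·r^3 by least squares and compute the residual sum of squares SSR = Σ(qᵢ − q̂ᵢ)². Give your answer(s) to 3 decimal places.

Forming XᵀX = [[5, 811]; [811, 313689]] and Xᵀq = [1615, 626252]ᵀ gives XᵀX·[α, β]ᵀ = Xᵀq.
Δ = 5·313689 − 811² = 910724.
α = (1615·313689 − 811·626252)/910724 = -1282637/910724; β = (5·626252 − 811·1615)/910724 = 1821495/910724.
Residuals: 1283013/910724, -135020/227681, -541819/910724, -548963/910724, 347849/910724; SSR = 2913875/910724.

SSR = 3.200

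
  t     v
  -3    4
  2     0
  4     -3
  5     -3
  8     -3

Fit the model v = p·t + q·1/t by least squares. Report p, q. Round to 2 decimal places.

p = -0.47, q = -1.45

Normal-equation sums: Σt·t = 118, Σt·1/t = 5, Σ1/t·1/t = 6901/14400.
And Σt·v = -63, Σ1/t·v = -367/120.
So XᵀX·[p, q]ᵀ = Xᵀv: [[118, 5]; [5, 6901/14400]]·[p, q]ᵀ = [-63, -367/120]ᵀ.
Determinant 118·(6901/14400) − 5² = 227159/7200.
p = ((-63)·(6901/14400) − 5·(-367/120))/(227159/7200) = -214563/454318; q = (118·(-367/120) − 5·(-63))/(227159/7200) = -330360/227159.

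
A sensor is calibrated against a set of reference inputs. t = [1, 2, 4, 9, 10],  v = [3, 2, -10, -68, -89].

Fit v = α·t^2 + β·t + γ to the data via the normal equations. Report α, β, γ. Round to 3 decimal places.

Entries of MᵀM: Σt^2·t^2 = 16834, Σt^2·t = 1802, Σt^2 = 202, Σt·t = 202, Σt = 26, Σ1 = 5.
Moment sums: Σt^2·v = -14557, Σt·v = -1535, Σv = -162.
Row-reducing yields α = -6107/6028, β = 6213/6028, γ = 4777/1507.

α = -1.013, β = 1.031, γ = 3.170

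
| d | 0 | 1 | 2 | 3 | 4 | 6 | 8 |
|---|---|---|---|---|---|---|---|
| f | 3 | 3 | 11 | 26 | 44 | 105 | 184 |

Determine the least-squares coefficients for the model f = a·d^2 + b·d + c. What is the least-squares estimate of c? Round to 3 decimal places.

The normal system XᵀX·[a, b, c]ᵀ = Xᵀf is [[5746, 828, 130]; [828, 130, 24]; [130, 24, 7]]·[a, b, c]ᵀ = [16541, 2381, 376]ᵀ.
Inverting the 3×3 Gram matrix, [a, b, c]ᵀ = [135305/44898, -18883/14966, 46541/22449]ᵀ.

c = 2.073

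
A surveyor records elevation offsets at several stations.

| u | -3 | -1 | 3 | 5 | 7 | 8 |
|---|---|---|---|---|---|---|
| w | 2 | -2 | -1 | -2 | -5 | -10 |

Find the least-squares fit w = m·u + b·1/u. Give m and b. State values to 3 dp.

From the data, Σu·u = 157, Σu·1/u = 6, Σ1/u·1/u = 916049/705600.
And Σu·w = -132, Σ1/u·w = -191/140.
AᵀA·[m, b]ᵀ = Aᵀw becomes [[157, 6]; [6, 916049/705600]]·[m, b]ᵀ = [-132, -191/140]ᵀ.
Eliminating b: (916049/705600)·(row 1) − 6·(row 2) gives (118418093/705600)·m = (916049/705600)·(-132) − 6·(-191/140) = -9595219/58800, so m = -115142628/118418093.
Then b = ((-191/140) − 6·(-115142628/118418093))/(916049/705600) = 407700720/118418093.

m = -0.972, b = 3.443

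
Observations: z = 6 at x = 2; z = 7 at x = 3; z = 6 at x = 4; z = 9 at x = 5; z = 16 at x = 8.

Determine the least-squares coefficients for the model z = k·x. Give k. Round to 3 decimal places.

k = 1.949

Forming AᵀA = [[118]] and Aᵀz = [230]ᵀ gives AᵀA·[k]ᵀ = Aᵀz.
k = 230/118 = 1.94915.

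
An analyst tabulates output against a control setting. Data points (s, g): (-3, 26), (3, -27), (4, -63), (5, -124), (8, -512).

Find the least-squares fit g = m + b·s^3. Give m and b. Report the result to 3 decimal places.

XᵀX·[m, b]ᵀ = Xᵀg reads: 5·m + 701·b = -700;  701·m + 283323·b = -283107.
Determinant 5·283323 − 701² = 925214.
m = ((-700)·283323 − 701·(-283107))/925214 = 131907/925214; b = (5·(-283107) − 701·(-700))/925214 = -924835/925214.

m = 0.143, b = -1.000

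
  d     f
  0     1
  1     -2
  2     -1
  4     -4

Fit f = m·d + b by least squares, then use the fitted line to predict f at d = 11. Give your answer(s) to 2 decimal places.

Entries of XᵀX: Σd·d = 21, Σd = 7, Σ1 = 4.
Right-hand side: Σd·f = -20, Σf = -6.
Δ = 21·4 − 7² = 35.
m = ((-20)·4 − 7·(-6))/35 = -38/35; b = (21·(-6) − 7·(-20))/35 = 2/5.
At d = 11: f̂ = (-38/35)·(11) + (2/5)·(1) = -404/35.

f̂ = -11.54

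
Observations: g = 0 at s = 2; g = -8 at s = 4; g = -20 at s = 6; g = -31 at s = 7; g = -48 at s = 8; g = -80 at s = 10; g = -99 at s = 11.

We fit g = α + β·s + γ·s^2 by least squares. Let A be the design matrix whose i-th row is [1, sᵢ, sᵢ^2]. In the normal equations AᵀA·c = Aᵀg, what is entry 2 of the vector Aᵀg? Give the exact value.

Entry 2 ↔ basis s, so (Aᵀg)_{2} = Σᵢ (s)·gᵢ = (2)·(0) + (4)·(-8) + (6)·(-20) + (7)·(-31) + (8)·(-48) + (10)·(-80) + (11)·(-99) = -2642.

-2642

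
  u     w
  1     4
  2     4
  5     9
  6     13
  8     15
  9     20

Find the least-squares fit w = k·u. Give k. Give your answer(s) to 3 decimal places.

k = 2.062

Entries of XᵀX: Σu·u = 211.
For Xᵀw: Σu·w = 435.
Hence k = 435 / 211 ≈ 2.06161.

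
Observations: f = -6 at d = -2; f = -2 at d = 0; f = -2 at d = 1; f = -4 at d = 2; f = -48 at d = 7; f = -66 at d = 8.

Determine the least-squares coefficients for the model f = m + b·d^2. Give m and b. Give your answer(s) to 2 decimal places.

Entries of MᵀM: Σ1 = 6, Σd^2 = 122, Σd^2·d^2 = 6530.
Moment sums: Σf = -128, Σd^2·f = -6618.
MᵀM·[m, b]ᵀ = Mᵀf becomes [[6, 122]; [122, 6530]]·[m, b]ᵀ = [-128, -6618]ᵀ.
Eliminating b: 6530·(row 1) − 122·(row 2) gives 24296·m = 6530·(-128) − 122·(-6618) = -28444, so m = -7111/6074.
Then b = ((-6618) − 122·(-7111/6074))/6530 = -6023/6074.

m = -1.17, b = -0.99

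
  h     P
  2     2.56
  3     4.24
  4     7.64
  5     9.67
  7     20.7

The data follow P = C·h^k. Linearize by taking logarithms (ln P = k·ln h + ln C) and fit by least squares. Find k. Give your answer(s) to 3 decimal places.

Taking logs, ln P = k·ln h + ln C, so regress ln P on ln h.
XᵀX = [[9.9861, 6.7334]; [6.7334, 5]], rhs = [14.6057, 9.7171]ᵀ  (here Σln h = 6.7334, Σ(ln h)² = 9.9861, Σln P = 9.7171, Σln h·ln P = 14.6057).
Solving (det = 4.5917): k = 1.65499, ln C = -0.28531.

k = 1.655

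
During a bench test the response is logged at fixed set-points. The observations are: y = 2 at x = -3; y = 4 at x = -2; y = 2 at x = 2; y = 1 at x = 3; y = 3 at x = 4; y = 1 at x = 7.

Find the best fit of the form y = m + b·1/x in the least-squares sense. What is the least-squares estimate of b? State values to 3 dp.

AᵀA·[m, b]ᵀ = Aᵀy reads: 6·m + (11/28)·b = 13;  (11/28)·m + (5681/7056)·b = -37/84.
Δ = 6·(5681/7056) − (11/28)² = 10999/2352.
m = (13·(5681/7056) − (11/28)·(-37/84))/(10999/2352) = 75074/32997; b = (6·(-37/84) − (11/28)·13)/(10999/2352) = -18228/10999.

b = -1.657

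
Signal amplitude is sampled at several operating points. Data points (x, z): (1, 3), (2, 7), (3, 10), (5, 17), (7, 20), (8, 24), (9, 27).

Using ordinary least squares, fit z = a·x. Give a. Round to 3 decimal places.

a = 3.034

The normal system AᵀA·[a]ᵀ = Aᵀz is [[233]]·[a]ᵀ = [707]ᵀ.
a = 707/233 = 3.03433.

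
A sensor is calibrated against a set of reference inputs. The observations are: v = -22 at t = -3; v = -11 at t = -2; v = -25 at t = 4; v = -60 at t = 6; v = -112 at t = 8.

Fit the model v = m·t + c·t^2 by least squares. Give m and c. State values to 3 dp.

Entries of AᵀA: Σt·t = 129, Σt·t^2 = 757, Σt^2·t^2 = 5745.
And Σt·v = -1268, Σt^2·v = -9970.
Eliminating c: 5745·(row 1) − 757·(row 2) gives 168056·m = 5745·(-1268) − 757·(-9970) = 262630, so m = 131315/84028.
Then c = ((-9970) − 757·(131315/84028))/5745 = -163127/84028.

m = 1.563, c = -1.941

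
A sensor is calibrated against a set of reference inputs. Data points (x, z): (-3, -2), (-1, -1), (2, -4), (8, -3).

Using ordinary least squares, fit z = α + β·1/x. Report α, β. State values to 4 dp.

α = -2.8508, β = -1.9813

The normal system MᵀM·[α, β]ᵀ = Mᵀz is [[4, -17/24]; [-17/24, 793/576]]·[α, β]ᵀ = [-10, -17/24]ᵀ.
Eliminating β: (793/576)·(row 1) − (-17/24)·(row 2) gives (961/192)·α = (793/576)·(-10) − (-17/24)·(-17/24) = -8219/576, so α = -8219/2883.
Then β = ((-17/24) − (-17/24)·(-8219/2883))/(793/576) = -1904/961.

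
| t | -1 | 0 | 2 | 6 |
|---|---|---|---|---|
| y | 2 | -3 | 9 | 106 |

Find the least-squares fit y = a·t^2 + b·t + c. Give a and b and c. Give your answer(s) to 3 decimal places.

The normal system XᵀX·[a, b, c]ᵀ = Xᵀy is [[1313, 223, 41]; [223, 41, 7]; [41, 7, 4]]·[a, b, c]ᵀ = [3854, 652, 114]ᵀ.
Solving the 3×3 system (Gaussian elimination) gives a = 1169/372, b = -295/372, c = -72/31.

a = 3.142, b = -0.793, c = -2.323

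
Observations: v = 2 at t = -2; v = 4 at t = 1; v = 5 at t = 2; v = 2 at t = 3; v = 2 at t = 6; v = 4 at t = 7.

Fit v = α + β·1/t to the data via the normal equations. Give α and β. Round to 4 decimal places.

Setting ∂/∂α … = 0 gives: 6·α + (23/14)·β = 19;  (23/14)·α + (2927/1764)·β = 99/14.
(Σ1 = 6, Σ1/t = 23/14, Σ1/t·1/t = 2927/1764, Σv = 19, Σ1/t·v = 99/14.)
det = 6·(2927/1764) − (23/14)² = 4267/588.
α = (19·(2927/1764) − (23/14)·(99/14))/(4267/588) = 35120/12801; β = (6·(99/14) − (23/14)·19)/(4267/588) = 6594/4267.

α = 2.7435, β = 1.5453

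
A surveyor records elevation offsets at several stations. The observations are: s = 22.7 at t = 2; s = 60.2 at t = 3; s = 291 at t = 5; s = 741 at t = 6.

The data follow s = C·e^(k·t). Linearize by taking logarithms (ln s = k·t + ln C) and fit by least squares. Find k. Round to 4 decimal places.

k = 0.8547

Let Y = ln s. Fitting Y = k·t + ln C by least squares:
XᵀX = [[74.0000, 16.0000]; [16.0000, 4]], rhs = [86.5524, 19.5014]ᵀ  (here Σt = 16.0000, Σ(t)² = 74.0000, Σln s = 19.5014, Σt·ln s = 86.5524).
Solving (det = 40.0000): k = 0.85469, ln C = 1.45657.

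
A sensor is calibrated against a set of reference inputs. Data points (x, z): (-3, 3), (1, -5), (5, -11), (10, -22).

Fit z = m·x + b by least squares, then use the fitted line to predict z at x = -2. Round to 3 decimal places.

ẑ = 1.170

Compute the Gram sums: Σx·x = 135, Σx = 13, Σ1 = 4.
Right-hand side: Σx·z = -289, Σz = -35.
Normal equations: [[135, 13]; [13, 4]]·[m, b]ᵀ = [-289, -35]ᵀ.
Determinant 135·4 − 13² = 371.
m = ((-289)·4 − 13·(-35))/371 = -701/371; b = (135·(-35) − 13·(-289))/371 = -968/371.
At x = -2: ẑ = (-701/371)·(-2) + (-968/371)·(1) = 62/53.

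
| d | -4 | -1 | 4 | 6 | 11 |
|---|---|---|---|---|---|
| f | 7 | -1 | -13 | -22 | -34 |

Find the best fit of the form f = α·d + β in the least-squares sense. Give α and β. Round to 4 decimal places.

Forming AᵀA = [[190, 16]; [16, 5]] and Aᵀf = [-585, -63]ᵀ gives AᵀA·[α, β]ᵀ = Aᵀf.
det = 190·5 − 16² = 694.
α = ((-585)·5 − 16·(-63))/694 = -1917/694; β = (190·(-63) − 16·(-585))/694 = -1305/347.

α = -2.7622, β = -3.7608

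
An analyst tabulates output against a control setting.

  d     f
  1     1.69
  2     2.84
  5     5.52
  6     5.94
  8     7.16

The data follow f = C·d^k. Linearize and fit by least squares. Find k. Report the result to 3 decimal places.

Taking logs, ln f = k·ln d + ln C, so regress ln f on ln d.
XᵀX = [[10.6052, 6.1738]; [6.1738, 5]], rhs = [10.7588, 7.0271]ᵀ  (here Σln d = 6.1738, Σ(ln d)² = 10.6052, Σln f = 7.0271, Σln d·ln f = 10.7588).
Δ = 10.6052·5 − (6.1738)² = 14.9105; k = (10.7588·5 − 6.1738·7.0271)/14.9105 = 0.69818, ln C = (10.6052·7.0271 − 6.1738·10.7588)/14.9105 = 0.54335.

k = 0.698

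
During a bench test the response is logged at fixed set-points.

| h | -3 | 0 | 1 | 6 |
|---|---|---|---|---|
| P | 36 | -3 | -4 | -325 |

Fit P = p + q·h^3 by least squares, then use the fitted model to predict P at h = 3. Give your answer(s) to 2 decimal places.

P̂ = -43.48

Entries of MᵀM: Σ1 = 4, Σh^3 = 190, Σh^3·h^3 = 47386.
Moment sums: ΣP = -296, Σh^3·P = -71176.
Normal equations: [[4, 190]; [190, 47386]]·[p, q]ᵀ = [-296, -71176]ᵀ.
Δ = 4·47386 − 190² = 153444.
p = ((-296)·47386 − 190·(-71176))/153444 = -6616/2019; q = (4·(-71176) − 190·(-296))/153444 = -57116/38361.
At h = 3: P̂ = (-6616/2019)·(1) + (-57116/38361)·(27) = -1667836/38361.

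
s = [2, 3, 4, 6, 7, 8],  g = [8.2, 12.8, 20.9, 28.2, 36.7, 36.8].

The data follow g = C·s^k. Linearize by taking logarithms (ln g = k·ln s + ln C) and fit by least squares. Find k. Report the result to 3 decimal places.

With ln gᵢ as the transformed response and ln sᵢ as the regressor:
Σln s = 8.9952, Σ(ln s)² = 14.9303, Σln g = 18.2409, Σln s·ln g = 28.9647.
Equations: 14.9303·k + 8.9952·ln C = 28.9647;  8.9952·k + 6·ln C = 18.2409.
Δ = 14.9303·6 − (8.9952)² = 8.6686; k = (28.9647·6 − 8.9952·18.2409)/8.6686 = 1.11990, ln C = (14.9303·18.2409 − 8.9952·28.9647)/8.6686 = 1.36121.

k = 1.120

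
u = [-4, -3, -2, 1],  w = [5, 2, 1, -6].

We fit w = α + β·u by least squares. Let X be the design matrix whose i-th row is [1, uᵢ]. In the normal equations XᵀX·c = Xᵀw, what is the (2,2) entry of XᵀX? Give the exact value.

Row 2 ↔ basis u, column 2 ↔ basis u, so (XᵀX)_{2,2} = Σᵢ (u)·(u) = (-4)·(-4) + (-3)·(-3) + (-2)·(-2) + (1)·(1) = 30.

30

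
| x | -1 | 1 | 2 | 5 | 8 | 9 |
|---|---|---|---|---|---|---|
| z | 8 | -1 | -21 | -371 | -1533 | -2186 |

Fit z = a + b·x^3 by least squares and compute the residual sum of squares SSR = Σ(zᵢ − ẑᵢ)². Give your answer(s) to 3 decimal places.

SSR = 6.391

Setting ∂/∂a … = 0 gives: 6·a + 1374·b = -4104;  1374·a + 809276·b = -2425042.
(Σ1 = 6, Σx^3 = 1374, Σx^3·x^3 = 809276, Σz = -4104, Σx^3·z = -2425042.)
Eliminating b: 809276·(row 1) − 1374·(row 2) gives 2967780·a = 809276·(-4104) − 1374·(-2425042) = 10739004, so a = 894917/247315.
Then b = ((-2425042) − 1374·(894917/247315))/809276 = -742613/247315.
Residuals: 68198/49463, -399619/247315, -147628/247315, 177843/247315, 189044/247315, -32126/49463; SSR = 1580702/247315.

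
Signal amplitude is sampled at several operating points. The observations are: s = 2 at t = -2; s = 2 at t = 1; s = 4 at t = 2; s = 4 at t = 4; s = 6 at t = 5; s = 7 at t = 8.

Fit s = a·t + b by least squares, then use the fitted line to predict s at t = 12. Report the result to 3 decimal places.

ŝ = 9.117

Forming XᵀX = [[114, 18]; [18, 6]] and Xᵀs = [108, 25]ᵀ gives XᵀX·[a, b]ᵀ = Xᵀs.
Δ = 114·6 − 18² = 360.
a = (108·6 − 18·25)/360 = 11/20; b = (114·25 − 18·108)/360 = 151/60.
At t = 12: ŝ = (11/20)·(12) + (151/60)·(1) = 547/60.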